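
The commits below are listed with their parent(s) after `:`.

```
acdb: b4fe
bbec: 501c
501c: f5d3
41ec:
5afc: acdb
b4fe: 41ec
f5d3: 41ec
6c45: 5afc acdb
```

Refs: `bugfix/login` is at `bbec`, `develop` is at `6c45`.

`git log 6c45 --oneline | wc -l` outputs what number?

Walking parent pointers from 6c45: reachable set = {41ec, 5afc, 6c45, acdb, b4fe}.
That is 5 commits.

5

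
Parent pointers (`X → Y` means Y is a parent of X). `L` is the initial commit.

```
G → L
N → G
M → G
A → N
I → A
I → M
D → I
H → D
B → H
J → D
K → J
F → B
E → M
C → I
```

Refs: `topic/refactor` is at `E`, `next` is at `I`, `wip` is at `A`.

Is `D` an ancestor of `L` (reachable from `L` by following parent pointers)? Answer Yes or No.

No

Ancestors of L: {L}.
D is not in that set, so it is not an ancestor of L.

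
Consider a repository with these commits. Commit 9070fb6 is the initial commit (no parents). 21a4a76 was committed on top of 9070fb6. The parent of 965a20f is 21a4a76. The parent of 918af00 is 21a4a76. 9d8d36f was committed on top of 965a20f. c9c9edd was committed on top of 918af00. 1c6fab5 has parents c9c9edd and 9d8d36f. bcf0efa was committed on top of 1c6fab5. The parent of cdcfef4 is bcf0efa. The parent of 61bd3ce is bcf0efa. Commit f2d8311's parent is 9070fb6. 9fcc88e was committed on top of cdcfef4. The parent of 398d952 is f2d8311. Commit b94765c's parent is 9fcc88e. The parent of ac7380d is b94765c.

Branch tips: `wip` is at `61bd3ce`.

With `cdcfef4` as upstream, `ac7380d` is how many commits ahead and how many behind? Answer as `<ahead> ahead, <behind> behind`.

Reachable from ac7380d: {1c6fab5, 21a4a76, 9070fb6, 918af00, 965a20f, 9d8d36f, 9fcc88e, ac7380d, b94765c, bcf0efa, c9c9edd, cdcfef4}.
Reachable from cdcfef4: {1c6fab5, 21a4a76, 9070fb6, 918af00, 965a20f, 9d8d36f, bcf0efa, c9c9edd, cdcfef4}.
Only in ac7380d's history (ahead): {9fcc88e, ac7380d, b94765c} — 3.
Only in cdcfef4's history (behind): {} — 0.

3 ahead, 0 behind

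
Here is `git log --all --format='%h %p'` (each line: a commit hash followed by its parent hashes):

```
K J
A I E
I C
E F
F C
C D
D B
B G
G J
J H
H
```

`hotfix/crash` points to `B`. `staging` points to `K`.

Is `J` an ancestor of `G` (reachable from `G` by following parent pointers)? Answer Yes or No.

Yes

Ancestors of G (commits reachable by following parents): {G, H, J}.
J is in that set, so it is an ancestor of G.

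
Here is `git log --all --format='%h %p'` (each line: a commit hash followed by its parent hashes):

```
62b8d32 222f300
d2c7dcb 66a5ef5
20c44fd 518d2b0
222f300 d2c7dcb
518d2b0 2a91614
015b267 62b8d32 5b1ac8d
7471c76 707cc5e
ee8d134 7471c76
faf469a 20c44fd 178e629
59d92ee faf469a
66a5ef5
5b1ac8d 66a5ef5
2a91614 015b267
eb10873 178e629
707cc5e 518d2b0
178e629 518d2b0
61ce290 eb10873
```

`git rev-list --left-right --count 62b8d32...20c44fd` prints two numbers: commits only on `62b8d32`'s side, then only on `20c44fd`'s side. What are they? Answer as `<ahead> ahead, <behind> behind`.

Reachable from 62b8d32: {222f300, 62b8d32, 66a5ef5, d2c7dcb}.
Reachable from 20c44fd: {015b267, 20c44fd, 222f300, 2a91614, 518d2b0, 5b1ac8d, 62b8d32, 66a5ef5, d2c7dcb}.
Only in 62b8d32's history (ahead): {} — 0.
Only in 20c44fd's history (behind): {015b267, 20c44fd, 2a91614, 518d2b0, 5b1ac8d} — 5.

0 ahead, 5 behind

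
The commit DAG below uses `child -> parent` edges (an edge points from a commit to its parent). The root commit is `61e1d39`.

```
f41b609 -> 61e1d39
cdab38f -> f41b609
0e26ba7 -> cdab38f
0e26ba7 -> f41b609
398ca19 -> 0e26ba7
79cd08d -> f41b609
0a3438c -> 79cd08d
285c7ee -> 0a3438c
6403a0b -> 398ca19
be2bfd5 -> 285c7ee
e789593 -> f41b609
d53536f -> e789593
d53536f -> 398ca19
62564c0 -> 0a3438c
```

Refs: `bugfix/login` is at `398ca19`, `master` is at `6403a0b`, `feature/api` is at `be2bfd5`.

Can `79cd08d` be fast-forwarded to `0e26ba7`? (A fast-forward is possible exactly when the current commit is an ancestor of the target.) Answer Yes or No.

A fast-forward from 79cd08d to 0e26ba7 is possible iff 79cd08d is an ancestor of 0e26ba7.
Ancestors of 0e26ba7: {0e26ba7, 61e1d39, cdab38f, f41b609}.
79cd08d is not among them, so fast-forward is not possible.

No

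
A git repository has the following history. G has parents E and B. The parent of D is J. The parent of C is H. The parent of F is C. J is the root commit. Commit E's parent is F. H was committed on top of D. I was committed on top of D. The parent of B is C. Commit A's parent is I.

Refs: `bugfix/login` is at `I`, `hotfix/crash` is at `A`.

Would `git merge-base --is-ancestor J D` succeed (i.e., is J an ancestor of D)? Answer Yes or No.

Yes

Ancestors of D (commits reachable by following parents): {D, J}.
J is in that set, so it is an ancestor of D.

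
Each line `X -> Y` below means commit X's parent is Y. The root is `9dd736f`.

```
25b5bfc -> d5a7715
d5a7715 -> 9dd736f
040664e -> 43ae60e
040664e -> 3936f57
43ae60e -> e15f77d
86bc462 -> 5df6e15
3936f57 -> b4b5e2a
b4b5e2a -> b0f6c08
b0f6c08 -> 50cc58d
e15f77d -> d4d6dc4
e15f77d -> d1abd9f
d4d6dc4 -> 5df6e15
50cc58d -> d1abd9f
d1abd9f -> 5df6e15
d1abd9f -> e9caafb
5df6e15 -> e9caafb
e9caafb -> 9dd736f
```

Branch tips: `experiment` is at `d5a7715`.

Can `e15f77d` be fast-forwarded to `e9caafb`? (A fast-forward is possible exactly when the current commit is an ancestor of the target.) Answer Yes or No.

No

A fast-forward from e15f77d to e9caafb is possible iff e15f77d is an ancestor of e9caafb.
Ancestors of e9caafb: {9dd736f, e9caafb}.
e15f77d is not among them, so fast-forward is not possible.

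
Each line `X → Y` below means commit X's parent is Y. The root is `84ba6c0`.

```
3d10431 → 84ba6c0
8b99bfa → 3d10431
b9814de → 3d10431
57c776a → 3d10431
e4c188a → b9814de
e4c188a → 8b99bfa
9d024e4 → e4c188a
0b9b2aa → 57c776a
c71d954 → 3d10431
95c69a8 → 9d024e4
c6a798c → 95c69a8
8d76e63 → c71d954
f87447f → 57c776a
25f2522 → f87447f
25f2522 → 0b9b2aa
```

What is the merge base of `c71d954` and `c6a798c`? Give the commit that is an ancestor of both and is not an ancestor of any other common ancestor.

3d10431

Ancestors of c71d954: {3d10431, 84ba6c0, c71d954}.
Ancestors of c6a798c: {3d10431, 84ba6c0, 8b99bfa, 95c69a8, 9d024e4, b9814de, c6a798c, e4c188a}.
Common ancestors: {3d10431, 84ba6c0}.
Among these, 3d10431 is not an ancestor of any other common ancestor — it is the merge base.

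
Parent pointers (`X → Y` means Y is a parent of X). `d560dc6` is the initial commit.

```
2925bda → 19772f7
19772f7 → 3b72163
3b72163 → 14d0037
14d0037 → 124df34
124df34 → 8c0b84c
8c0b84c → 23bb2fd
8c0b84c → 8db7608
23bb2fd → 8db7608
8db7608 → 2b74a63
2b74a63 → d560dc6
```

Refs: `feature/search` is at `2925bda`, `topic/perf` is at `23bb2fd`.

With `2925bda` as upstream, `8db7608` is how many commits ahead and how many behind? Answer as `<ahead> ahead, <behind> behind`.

0 ahead, 7 behind

Reachable from 8db7608: {2b74a63, 8db7608, d560dc6}.
Reachable from 2925bda: {124df34, 14d0037, 19772f7, 23bb2fd, 2925bda, 2b74a63, 3b72163, 8c0b84c, 8db7608, d560dc6}.
Only in 8db7608's history (ahead): {} — 0.
Only in 2925bda's history (behind): {124df34, 14d0037, 19772f7, 23bb2fd, 2925bda, 3b72163, 8c0b84c} — 7.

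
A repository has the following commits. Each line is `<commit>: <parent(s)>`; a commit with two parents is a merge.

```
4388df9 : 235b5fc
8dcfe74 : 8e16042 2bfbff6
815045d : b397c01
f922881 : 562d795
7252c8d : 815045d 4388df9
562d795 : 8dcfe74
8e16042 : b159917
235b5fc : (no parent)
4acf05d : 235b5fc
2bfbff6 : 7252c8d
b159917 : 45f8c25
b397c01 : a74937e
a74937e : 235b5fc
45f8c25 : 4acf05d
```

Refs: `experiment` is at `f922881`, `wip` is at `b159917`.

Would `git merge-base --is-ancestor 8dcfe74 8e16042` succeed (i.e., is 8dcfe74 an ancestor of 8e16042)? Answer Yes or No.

Ancestors of 8e16042: {235b5fc, 45f8c25, 4acf05d, 8e16042, b159917}.
8dcfe74 is not in that set, so it is not an ancestor of 8e16042.

No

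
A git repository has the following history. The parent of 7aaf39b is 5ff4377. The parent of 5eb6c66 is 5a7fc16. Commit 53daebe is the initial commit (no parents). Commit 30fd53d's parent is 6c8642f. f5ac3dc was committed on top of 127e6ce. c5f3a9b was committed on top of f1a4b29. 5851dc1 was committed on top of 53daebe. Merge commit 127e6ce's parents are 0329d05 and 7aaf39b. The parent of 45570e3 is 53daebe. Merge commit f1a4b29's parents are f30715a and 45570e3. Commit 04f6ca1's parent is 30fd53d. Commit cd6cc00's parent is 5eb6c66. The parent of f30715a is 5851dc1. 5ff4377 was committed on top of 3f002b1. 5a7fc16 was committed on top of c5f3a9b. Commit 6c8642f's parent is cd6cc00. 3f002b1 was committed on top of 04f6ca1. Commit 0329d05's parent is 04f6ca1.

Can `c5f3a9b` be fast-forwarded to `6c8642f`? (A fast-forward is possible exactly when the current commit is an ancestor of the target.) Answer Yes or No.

Yes

A fast-forward from c5f3a9b to 6c8642f is possible iff c5f3a9b is an ancestor of 6c8642f.
Ancestors of 6c8642f: {45570e3, 53daebe, 5851dc1, 5a7fc16, 5eb6c66, 6c8642f, c5f3a9b, cd6cc00, f1a4b29, f30715a}.
c5f3a9b is among them, so fast-forward is possible.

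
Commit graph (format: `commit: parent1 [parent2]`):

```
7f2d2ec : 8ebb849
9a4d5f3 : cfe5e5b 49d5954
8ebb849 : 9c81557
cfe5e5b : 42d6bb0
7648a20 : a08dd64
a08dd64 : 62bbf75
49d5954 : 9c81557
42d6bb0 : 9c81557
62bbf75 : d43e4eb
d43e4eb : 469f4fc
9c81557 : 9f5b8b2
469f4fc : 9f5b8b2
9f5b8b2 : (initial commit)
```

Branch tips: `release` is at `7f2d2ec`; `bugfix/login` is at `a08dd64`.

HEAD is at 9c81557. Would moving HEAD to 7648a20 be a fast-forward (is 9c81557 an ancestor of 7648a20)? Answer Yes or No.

A fast-forward from 9c81557 to 7648a20 is possible iff 9c81557 is an ancestor of 7648a20.
Ancestors of 7648a20: {469f4fc, 62bbf75, 7648a20, 9f5b8b2, a08dd64, d43e4eb}.
9c81557 is not among them, so fast-forward is not possible.

No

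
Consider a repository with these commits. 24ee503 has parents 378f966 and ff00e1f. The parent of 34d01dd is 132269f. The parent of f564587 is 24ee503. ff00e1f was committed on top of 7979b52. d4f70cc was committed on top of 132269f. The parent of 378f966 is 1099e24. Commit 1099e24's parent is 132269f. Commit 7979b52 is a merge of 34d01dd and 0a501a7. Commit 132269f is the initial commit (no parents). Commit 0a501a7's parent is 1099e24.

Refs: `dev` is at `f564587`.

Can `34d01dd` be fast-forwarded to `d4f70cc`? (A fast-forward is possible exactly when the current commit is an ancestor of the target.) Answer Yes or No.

A fast-forward from 34d01dd to d4f70cc is possible iff 34d01dd is an ancestor of d4f70cc.
Ancestors of d4f70cc: {132269f, d4f70cc}.
34d01dd is not among them, so fast-forward is not possible.

No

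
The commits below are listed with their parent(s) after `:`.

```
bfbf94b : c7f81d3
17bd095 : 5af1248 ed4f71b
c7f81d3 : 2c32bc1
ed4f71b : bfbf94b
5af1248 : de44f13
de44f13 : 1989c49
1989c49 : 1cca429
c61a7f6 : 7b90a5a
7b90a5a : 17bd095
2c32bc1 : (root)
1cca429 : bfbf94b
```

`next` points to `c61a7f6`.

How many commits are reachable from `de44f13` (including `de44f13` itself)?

Walking parent pointers from de44f13: reachable set = {1989c49, 1cca429, 2c32bc1, bfbf94b, c7f81d3, de44f13}.
That is 6 commits.

6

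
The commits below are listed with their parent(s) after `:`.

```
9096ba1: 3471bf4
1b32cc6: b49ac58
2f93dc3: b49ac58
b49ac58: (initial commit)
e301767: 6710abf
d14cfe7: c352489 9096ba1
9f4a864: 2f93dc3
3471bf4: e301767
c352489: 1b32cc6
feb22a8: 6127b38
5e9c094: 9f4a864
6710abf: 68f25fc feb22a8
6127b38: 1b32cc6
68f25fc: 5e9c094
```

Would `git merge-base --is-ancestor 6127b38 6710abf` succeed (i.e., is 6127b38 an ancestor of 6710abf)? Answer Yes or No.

Ancestors of 6710abf (commits reachable by following parents): {1b32cc6, 2f93dc3, 5e9c094, 6127b38, 6710abf, 68f25fc, 9f4a864, b49ac58, feb22a8}.
6127b38 is in that set, so it is an ancestor of 6710abf.

Yes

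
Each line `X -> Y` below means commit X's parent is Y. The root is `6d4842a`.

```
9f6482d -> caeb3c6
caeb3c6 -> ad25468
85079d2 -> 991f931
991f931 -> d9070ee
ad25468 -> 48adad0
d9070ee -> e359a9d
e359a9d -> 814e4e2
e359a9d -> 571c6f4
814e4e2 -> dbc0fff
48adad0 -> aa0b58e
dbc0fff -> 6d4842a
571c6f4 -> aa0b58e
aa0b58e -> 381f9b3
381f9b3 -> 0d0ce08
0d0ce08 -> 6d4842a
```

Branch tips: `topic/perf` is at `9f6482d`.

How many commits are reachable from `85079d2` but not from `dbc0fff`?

Reachable from 85079d2: {0d0ce08, 381f9b3, 571c6f4, 6d4842a, 814e4e2, 85079d2, 991f931, aa0b58e, d9070ee, dbc0fff, e359a9d}.
Reachable from dbc0fff: {6d4842a, dbc0fff}.
In 85079d2's history but not dbc0fff's: {0d0ce08, 381f9b3, 571c6f4, 814e4e2, 85079d2, 991f931, aa0b58e, d9070ee, e359a9d} — 9 commits.

9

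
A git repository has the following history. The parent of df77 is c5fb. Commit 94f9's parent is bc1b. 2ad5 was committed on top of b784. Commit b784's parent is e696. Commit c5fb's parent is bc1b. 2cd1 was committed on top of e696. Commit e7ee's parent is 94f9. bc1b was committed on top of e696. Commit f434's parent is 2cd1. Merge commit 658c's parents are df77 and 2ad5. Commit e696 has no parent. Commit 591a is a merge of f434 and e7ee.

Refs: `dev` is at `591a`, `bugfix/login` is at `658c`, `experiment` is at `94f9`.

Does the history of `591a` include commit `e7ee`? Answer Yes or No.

Ancestors of 591a (commits reachable by following parents): {2cd1, 591a, 94f9, bc1b, e696, e7ee, f434}.
e7ee is in that set, so it is an ancestor of 591a.

Yes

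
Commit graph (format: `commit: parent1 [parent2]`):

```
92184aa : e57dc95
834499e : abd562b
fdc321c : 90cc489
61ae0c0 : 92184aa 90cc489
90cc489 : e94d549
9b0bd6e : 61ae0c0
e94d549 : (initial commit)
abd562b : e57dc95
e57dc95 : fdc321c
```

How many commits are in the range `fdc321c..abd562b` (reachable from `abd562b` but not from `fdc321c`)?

2

Reachable from abd562b: {90cc489, abd562b, e57dc95, e94d549, fdc321c}.
Reachable from fdc321c: {90cc489, e94d549, fdc321c}.
In abd562b's history but not fdc321c's: {abd562b, e57dc95} — 2 commits.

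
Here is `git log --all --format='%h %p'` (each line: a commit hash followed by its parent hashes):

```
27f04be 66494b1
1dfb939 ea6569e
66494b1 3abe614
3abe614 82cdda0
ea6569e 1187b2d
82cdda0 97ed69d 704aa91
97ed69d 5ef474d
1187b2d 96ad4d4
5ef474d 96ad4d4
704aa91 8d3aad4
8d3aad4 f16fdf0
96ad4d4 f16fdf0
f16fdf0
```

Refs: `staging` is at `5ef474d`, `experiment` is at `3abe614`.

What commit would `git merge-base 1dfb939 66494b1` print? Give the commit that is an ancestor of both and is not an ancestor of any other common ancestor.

96ad4d4

Ancestors of 1dfb939: {1187b2d, 1dfb939, 96ad4d4, ea6569e, f16fdf0}.
Ancestors of 66494b1: {3abe614, 5ef474d, 66494b1, 704aa91, 82cdda0, 8d3aad4, 96ad4d4, 97ed69d, f16fdf0}.
Common ancestors: {96ad4d4, f16fdf0}.
Among these, 96ad4d4 is not an ancestor of any other common ancestor — it is the merge base.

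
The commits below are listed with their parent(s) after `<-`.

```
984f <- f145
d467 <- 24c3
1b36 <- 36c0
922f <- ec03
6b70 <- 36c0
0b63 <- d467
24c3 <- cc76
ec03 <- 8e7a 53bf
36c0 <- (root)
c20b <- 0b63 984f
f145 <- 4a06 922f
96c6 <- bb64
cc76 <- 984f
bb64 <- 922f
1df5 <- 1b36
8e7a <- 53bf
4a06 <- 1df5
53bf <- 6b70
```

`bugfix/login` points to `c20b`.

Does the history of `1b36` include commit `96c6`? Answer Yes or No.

No

Ancestors of 1b36: {1b36, 36c0}.
96c6 is not in that set, so it is not an ancestor of 1b36.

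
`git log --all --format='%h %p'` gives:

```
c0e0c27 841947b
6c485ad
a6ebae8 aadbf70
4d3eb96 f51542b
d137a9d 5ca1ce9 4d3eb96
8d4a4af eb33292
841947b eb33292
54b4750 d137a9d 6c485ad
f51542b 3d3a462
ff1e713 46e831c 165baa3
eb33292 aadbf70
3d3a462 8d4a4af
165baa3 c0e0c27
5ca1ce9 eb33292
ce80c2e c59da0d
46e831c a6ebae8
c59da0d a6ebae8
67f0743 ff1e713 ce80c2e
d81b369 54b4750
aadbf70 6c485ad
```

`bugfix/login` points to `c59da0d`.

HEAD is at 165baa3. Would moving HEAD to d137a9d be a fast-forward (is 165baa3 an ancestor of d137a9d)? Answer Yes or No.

A fast-forward from 165baa3 to d137a9d is possible iff 165baa3 is an ancestor of d137a9d.
Ancestors of d137a9d: {3d3a462, 4d3eb96, 5ca1ce9, 6c485ad, 8d4a4af, aadbf70, d137a9d, eb33292, f51542b}.
165baa3 is not among them, so fast-forward is not possible.

No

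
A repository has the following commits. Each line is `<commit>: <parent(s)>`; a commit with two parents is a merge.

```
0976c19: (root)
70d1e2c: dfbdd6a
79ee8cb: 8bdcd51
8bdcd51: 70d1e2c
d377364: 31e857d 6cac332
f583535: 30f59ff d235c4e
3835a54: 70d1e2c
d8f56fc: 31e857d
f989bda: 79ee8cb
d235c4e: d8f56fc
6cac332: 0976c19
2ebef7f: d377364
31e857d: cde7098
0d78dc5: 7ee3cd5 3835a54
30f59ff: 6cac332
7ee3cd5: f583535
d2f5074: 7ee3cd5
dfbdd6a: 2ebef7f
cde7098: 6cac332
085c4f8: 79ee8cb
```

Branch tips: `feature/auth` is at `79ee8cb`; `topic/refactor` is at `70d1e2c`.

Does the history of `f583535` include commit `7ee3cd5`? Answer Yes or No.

Ancestors of f583535: {0976c19, 30f59ff, 31e857d, 6cac332, cde7098, d235c4e, d8f56fc, f583535}.
7ee3cd5 is not in that set, so it is not an ancestor of f583535.

No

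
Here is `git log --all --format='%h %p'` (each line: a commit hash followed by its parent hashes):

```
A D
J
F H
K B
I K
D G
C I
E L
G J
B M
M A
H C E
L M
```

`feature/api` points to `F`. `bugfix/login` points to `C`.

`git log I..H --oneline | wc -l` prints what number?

Reachable from H: {A, B, C, D, E, G, H, I, J, K, L, M}.
Reachable from I: {A, B, D, G, I, J, K, M}.
In H's history but not I's: {C, E, H, L} — 4 commits.

4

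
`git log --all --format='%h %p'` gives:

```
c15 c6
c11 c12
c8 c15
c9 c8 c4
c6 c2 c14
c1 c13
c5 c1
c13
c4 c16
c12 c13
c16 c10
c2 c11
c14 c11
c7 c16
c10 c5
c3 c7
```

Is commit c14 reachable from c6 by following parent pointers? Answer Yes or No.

Yes

Ancestors of c6 (commits reachable by following parents): {c11, c12, c13, c14, c2, c6}.
c14 is in that set, so it is an ancestor of c6.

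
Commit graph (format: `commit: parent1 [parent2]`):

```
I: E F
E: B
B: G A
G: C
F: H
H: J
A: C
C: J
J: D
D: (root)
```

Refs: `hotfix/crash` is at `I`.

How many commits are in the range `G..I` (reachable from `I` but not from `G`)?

Reachable from I: {A, B, C, D, E, F, G, H, I, J}.
Reachable from G: {C, D, G, J}.
In I's history but not G's: {A, B, E, F, H, I} — 6 commits.

6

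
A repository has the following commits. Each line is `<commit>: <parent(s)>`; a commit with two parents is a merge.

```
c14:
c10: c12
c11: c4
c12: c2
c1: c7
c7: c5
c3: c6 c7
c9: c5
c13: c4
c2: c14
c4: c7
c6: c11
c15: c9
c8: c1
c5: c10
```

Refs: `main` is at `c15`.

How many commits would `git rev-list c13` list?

8

Walking parent pointers from c13: reachable set = {c10, c12, c13, c14, c2, c4, c5, c7}.
That is 8 commits.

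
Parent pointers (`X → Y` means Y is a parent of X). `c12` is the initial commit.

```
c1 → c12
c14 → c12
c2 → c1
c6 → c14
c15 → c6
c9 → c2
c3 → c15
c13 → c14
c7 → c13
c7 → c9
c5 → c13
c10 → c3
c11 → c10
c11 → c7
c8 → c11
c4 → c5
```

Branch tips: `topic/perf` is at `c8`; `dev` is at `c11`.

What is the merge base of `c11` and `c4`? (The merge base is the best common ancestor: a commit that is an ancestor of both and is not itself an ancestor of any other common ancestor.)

c13

Ancestors of c11: {c1, c10, c11, c12, c13, c14, c15, c2, c3, c6, c7, c9}.
Ancestors of c4: {c12, c13, c14, c4, c5}.
Common ancestors: {c12, c13, c14}.
Among these, c13 is not an ancestor of any other common ancestor — it is the merge base.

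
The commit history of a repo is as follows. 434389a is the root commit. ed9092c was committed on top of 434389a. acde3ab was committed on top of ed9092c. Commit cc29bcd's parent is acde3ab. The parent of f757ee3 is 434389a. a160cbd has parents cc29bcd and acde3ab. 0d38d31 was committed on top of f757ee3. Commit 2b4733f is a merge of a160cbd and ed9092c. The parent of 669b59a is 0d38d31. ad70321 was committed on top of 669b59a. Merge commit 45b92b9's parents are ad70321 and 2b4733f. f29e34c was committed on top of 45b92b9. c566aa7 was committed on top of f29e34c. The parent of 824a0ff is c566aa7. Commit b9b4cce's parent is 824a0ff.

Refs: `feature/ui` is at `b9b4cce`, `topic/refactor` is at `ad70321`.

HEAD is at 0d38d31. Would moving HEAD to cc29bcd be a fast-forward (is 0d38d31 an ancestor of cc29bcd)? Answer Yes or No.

A fast-forward from 0d38d31 to cc29bcd is possible iff 0d38d31 is an ancestor of cc29bcd.
Ancestors of cc29bcd: {434389a, acde3ab, cc29bcd, ed9092c}.
0d38d31 is not among them, so fast-forward is not possible.

No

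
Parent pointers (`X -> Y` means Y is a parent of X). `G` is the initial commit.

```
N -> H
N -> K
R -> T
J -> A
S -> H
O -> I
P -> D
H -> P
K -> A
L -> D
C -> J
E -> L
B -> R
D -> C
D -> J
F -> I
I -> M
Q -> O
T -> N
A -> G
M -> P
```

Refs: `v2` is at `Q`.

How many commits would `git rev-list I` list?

8

Walking parent pointers from I: reachable set = {A, C, D, G, I, J, M, P}.
That is 8 commits.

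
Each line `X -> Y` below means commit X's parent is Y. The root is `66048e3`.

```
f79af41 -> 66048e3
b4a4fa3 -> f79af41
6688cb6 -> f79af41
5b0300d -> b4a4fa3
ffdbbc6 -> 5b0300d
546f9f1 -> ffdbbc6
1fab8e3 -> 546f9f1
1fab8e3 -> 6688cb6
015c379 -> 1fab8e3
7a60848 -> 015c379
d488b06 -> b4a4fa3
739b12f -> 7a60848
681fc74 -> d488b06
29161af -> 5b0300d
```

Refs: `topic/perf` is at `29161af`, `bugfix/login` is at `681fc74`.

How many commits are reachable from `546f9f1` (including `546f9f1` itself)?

6

Walking parent pointers from 546f9f1: reachable set = {546f9f1, 5b0300d, 66048e3, b4a4fa3, f79af41, ffdbbc6}.
That is 6 commits.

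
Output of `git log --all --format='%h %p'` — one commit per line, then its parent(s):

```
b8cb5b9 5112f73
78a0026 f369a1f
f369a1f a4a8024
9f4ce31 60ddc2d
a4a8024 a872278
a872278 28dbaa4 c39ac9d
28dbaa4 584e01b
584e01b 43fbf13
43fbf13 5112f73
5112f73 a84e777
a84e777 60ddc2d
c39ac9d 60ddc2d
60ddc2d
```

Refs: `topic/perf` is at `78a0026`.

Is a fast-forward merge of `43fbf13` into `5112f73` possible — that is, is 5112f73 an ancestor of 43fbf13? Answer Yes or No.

Yes

A fast-forward from 5112f73 to 43fbf13 is possible iff 5112f73 is an ancestor of 43fbf13.
Ancestors of 43fbf13: {43fbf13, 5112f73, 60ddc2d, a84e777}.
5112f73 is among them, so fast-forward is possible.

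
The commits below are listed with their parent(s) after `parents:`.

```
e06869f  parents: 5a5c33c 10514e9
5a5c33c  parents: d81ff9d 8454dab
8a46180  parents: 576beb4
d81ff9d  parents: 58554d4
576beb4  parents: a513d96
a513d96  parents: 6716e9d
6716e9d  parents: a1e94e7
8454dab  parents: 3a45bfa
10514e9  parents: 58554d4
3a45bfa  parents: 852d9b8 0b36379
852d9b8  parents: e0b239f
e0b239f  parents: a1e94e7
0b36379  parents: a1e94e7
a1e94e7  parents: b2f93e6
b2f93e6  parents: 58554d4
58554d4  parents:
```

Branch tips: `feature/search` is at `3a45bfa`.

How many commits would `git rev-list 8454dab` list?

8

Walking parent pointers from 8454dab: reachable set = {0b36379, 3a45bfa, 58554d4, 8454dab, 852d9b8, a1e94e7, b2f93e6, e0b239f}.
That is 8 commits.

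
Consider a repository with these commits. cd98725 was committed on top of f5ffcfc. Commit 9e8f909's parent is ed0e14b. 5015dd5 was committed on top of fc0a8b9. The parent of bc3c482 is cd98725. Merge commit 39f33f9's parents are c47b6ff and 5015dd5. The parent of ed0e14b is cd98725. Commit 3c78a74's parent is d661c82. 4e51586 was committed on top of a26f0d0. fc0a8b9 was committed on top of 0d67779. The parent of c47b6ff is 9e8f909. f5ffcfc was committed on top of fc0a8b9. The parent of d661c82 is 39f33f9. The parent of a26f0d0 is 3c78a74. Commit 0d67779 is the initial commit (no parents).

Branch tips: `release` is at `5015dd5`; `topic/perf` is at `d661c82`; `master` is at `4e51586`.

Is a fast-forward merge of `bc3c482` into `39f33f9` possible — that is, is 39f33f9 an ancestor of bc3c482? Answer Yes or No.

A fast-forward from 39f33f9 to bc3c482 is possible iff 39f33f9 is an ancestor of bc3c482.
Ancestors of bc3c482: {0d67779, bc3c482, cd98725, f5ffcfc, fc0a8b9}.
39f33f9 is not among them, so fast-forward is not possible.

No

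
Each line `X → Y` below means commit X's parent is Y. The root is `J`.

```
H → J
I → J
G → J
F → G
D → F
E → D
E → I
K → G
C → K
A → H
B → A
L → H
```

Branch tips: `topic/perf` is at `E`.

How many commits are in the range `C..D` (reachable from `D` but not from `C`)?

Reachable from D: {D, F, G, J}.
Reachable from C: {C, G, J, K}.
In D's history but not C's: {D, F} — 2 commits.

2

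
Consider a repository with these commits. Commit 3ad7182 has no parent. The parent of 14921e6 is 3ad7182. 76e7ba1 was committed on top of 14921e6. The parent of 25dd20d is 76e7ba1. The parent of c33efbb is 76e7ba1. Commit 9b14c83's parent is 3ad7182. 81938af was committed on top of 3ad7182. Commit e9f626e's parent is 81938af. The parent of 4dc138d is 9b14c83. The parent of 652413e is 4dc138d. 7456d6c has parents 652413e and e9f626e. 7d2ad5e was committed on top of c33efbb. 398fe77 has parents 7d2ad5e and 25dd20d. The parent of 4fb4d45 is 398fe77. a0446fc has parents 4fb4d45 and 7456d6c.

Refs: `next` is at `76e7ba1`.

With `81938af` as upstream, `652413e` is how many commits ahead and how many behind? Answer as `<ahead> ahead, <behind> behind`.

3 ahead, 1 behind

Reachable from 652413e: {3ad7182, 4dc138d, 652413e, 9b14c83}.
Reachable from 81938af: {3ad7182, 81938af}.
Only in 652413e's history (ahead): {4dc138d, 652413e, 9b14c83} — 3.
Only in 81938af's history (behind): {81938af} — 1.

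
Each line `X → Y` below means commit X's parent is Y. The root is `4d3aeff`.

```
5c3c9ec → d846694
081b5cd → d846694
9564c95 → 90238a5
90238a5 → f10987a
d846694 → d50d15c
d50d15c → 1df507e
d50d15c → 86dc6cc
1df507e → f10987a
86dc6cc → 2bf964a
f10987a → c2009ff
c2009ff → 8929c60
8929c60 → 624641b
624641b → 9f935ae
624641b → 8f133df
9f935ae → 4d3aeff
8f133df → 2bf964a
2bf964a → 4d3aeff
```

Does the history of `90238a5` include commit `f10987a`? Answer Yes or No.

Yes

Ancestors of 90238a5 (commits reachable by following parents): {2bf964a, 4d3aeff, 624641b, 8929c60, 8f133df, 90238a5, 9f935ae, c2009ff, f10987a}.
f10987a is in that set, so it is an ancestor of 90238a5.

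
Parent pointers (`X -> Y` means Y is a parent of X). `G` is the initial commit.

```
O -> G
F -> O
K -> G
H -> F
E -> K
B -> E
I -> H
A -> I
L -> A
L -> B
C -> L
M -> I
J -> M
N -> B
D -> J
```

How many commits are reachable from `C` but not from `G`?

10

Reachable from C: {A, B, C, E, F, G, H, I, K, L, O}.
Reachable from G: {G}.
In C's history but not G's: {A, B, C, E, F, H, I, K, L, O} — 10 commits.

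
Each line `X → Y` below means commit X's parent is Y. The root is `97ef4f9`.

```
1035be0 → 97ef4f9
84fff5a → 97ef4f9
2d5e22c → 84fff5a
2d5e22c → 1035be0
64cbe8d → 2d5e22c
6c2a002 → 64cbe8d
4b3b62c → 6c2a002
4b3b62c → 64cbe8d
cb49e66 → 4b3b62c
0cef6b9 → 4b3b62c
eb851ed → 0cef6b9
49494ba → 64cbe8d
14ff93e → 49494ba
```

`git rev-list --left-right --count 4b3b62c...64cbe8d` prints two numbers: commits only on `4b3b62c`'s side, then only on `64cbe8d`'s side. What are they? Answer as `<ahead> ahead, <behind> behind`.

2 ahead, 0 behind

Reachable from 4b3b62c: {1035be0, 2d5e22c, 4b3b62c, 64cbe8d, 6c2a002, 84fff5a, 97ef4f9}.
Reachable from 64cbe8d: {1035be0, 2d5e22c, 64cbe8d, 84fff5a, 97ef4f9}.
Only in 4b3b62c's history (ahead): {4b3b62c, 6c2a002} — 2.
Only in 64cbe8d's history (behind): {} — 0.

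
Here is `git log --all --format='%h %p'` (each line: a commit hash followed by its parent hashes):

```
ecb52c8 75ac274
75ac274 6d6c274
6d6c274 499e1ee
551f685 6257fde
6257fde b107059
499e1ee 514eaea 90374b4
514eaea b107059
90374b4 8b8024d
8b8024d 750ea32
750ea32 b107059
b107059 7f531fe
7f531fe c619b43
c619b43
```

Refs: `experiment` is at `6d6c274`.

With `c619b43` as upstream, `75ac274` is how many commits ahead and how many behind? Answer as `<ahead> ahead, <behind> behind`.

Reachable from 75ac274: {499e1ee, 514eaea, 6d6c274, 750ea32, 75ac274, 7f531fe, 8b8024d, 90374b4, b107059, c619b43}.
Reachable from c619b43: {c619b43}.
Only in 75ac274's history (ahead): {499e1ee, 514eaea, 6d6c274, 750ea32, 75ac274, 7f531fe, 8b8024d, 90374b4, b107059} — 9.
Only in c619b43's history (behind): {} — 0.

9 ahead, 0 behind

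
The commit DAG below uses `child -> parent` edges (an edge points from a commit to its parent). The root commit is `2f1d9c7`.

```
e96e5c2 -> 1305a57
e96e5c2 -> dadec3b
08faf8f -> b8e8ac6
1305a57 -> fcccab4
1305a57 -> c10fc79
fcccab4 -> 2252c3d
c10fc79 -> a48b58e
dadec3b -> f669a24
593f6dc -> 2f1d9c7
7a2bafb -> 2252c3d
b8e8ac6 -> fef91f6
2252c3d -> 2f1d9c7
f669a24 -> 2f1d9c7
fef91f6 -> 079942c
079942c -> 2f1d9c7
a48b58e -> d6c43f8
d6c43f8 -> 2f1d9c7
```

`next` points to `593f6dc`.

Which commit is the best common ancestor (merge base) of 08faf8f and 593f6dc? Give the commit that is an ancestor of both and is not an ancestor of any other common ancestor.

Ancestors of 08faf8f: {079942c, 08faf8f, 2f1d9c7, b8e8ac6, fef91f6}.
Ancestors of 593f6dc: {2f1d9c7, 593f6dc}.
Common ancestors: {2f1d9c7}.
The only common ancestor is 2f1d9c7, so it is the merge base.

2f1d9c7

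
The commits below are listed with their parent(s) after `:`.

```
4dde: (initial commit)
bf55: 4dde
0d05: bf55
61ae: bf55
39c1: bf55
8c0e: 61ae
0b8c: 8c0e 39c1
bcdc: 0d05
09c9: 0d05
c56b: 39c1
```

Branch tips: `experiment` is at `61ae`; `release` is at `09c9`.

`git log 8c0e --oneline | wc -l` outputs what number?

Walking parent pointers from 8c0e: reachable set = {4dde, 61ae, 8c0e, bf55}.
That is 4 commits.

4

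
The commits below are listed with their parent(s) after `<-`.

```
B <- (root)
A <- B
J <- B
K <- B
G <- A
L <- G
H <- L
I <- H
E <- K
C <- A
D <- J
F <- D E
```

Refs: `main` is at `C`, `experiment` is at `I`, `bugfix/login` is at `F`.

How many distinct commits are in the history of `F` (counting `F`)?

Walking parent pointers from F: reachable set = {B, D, E, F, J, K}.
That is 6 commits.

6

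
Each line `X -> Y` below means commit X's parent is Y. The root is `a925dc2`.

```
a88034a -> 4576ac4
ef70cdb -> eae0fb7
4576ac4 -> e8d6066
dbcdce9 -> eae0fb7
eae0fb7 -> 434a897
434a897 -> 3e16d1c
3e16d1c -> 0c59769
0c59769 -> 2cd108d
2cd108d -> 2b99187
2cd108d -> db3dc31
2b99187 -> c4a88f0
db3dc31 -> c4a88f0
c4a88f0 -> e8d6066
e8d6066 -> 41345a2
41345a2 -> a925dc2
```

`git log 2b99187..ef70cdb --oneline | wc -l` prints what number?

7

Reachable from ef70cdb: {0c59769, 2b99187, 2cd108d, 3e16d1c, 41345a2, 434a897, a925dc2, c4a88f0, db3dc31, e8d6066, eae0fb7, ef70cdb}.
Reachable from 2b99187: {2b99187, 41345a2, a925dc2, c4a88f0, e8d6066}.
In ef70cdb's history but not 2b99187's: {0c59769, 2cd108d, 3e16d1c, 434a897, db3dc31, eae0fb7, ef70cdb} — 7 commits.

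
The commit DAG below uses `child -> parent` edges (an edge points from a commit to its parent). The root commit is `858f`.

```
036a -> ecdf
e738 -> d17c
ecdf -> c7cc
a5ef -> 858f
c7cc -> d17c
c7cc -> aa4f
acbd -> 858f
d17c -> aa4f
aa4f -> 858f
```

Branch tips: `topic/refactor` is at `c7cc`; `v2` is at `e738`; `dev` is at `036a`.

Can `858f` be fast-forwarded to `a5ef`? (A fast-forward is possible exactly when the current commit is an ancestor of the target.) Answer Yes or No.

A fast-forward from 858f to a5ef is possible iff 858f is an ancestor of a5ef.
Ancestors of a5ef: {858f, a5ef}.
858f is among them, so fast-forward is possible.

Yes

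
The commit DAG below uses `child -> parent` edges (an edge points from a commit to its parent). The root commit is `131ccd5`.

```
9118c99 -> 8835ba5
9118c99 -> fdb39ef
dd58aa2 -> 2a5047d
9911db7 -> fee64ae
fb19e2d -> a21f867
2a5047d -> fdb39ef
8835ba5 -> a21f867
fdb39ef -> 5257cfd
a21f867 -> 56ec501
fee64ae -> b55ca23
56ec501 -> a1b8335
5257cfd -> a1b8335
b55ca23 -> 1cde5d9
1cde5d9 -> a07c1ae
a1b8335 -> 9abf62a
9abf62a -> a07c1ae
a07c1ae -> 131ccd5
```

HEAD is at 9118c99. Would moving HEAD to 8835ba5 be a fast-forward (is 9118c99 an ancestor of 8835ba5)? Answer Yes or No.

No

A fast-forward from 9118c99 to 8835ba5 is possible iff 9118c99 is an ancestor of 8835ba5.
Ancestors of 8835ba5: {131ccd5, 56ec501, 8835ba5, 9abf62a, a07c1ae, a1b8335, a21f867}.
9118c99 is not among them, so fast-forward is not possible.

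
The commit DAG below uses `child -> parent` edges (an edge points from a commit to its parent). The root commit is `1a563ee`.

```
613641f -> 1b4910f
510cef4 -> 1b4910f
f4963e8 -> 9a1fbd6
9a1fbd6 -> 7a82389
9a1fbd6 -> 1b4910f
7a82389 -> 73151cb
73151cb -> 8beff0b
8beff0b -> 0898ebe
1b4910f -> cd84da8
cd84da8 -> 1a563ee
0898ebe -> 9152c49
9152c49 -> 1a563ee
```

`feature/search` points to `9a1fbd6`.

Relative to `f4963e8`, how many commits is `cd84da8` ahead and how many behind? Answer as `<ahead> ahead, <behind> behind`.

Reachable from cd84da8: {1a563ee, cd84da8}.
Reachable from f4963e8: {0898ebe, 1a563ee, 1b4910f, 73151cb, 7a82389, 8beff0b, 9152c49, 9a1fbd6, cd84da8, f4963e8}.
Only in cd84da8's history (ahead): {} — 0.
Only in f4963e8's history (behind): {0898ebe, 1b4910f, 73151cb, 7a82389, 8beff0b, 9152c49, 9a1fbd6, f4963e8} — 8.

0 ahead, 8 behind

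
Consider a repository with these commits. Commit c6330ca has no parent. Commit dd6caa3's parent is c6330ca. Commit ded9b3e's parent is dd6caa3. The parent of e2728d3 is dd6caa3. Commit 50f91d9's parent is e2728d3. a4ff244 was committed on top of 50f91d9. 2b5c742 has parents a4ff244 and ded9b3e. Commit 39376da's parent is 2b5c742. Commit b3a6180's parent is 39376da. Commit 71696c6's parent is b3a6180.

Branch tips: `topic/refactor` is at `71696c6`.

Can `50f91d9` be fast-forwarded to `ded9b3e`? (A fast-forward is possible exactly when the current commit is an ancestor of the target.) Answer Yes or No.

No

A fast-forward from 50f91d9 to ded9b3e is possible iff 50f91d9 is an ancestor of ded9b3e.
Ancestors of ded9b3e: {c6330ca, dd6caa3, ded9b3e}.
50f91d9 is not among them, so fast-forward is not possible.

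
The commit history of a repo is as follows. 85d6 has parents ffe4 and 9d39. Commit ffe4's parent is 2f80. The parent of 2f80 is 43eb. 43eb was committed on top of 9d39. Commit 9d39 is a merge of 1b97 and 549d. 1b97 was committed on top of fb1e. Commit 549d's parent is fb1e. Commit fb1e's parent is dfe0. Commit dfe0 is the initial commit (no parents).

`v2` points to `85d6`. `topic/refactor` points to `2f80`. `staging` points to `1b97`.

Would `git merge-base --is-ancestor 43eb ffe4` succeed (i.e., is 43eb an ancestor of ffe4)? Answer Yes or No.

Ancestors of ffe4 (commits reachable by following parents): {1b97, 2f80, 43eb, 549d, 9d39, dfe0, fb1e, ffe4}.
43eb is in that set, so it is an ancestor of ffe4.

Yes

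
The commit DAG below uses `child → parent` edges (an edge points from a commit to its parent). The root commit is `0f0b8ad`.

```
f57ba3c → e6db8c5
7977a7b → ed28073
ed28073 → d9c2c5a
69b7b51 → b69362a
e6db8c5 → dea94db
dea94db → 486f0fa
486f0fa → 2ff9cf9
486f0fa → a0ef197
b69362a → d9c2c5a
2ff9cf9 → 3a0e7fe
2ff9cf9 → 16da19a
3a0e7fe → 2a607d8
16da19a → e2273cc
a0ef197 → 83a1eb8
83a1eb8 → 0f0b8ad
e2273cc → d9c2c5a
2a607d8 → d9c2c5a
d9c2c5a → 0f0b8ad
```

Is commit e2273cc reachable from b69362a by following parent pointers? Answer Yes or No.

No

Ancestors of b69362a: {0f0b8ad, b69362a, d9c2c5a}.
e2273cc is not in that set, so it is not an ancestor of b69362a.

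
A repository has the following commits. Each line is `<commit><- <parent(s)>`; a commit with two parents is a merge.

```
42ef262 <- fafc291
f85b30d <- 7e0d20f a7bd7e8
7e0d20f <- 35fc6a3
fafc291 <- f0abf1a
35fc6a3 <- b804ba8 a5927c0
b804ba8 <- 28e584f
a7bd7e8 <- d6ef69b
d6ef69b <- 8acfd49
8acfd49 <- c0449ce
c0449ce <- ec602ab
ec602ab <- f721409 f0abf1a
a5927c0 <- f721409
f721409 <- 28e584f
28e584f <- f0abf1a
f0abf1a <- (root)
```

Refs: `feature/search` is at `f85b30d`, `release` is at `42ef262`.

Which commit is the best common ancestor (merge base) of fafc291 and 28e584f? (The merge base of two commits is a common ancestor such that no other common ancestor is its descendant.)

Ancestors of fafc291: {f0abf1a, fafc291}.
Ancestors of 28e584f: {28e584f, f0abf1a}.
Common ancestors: {f0abf1a}.
The only common ancestor is f0abf1a, so it is the merge base.

f0abf1a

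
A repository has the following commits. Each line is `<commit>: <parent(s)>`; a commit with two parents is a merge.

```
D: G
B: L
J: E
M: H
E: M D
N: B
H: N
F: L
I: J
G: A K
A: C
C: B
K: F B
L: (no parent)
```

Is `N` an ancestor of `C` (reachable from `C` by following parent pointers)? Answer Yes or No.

Ancestors of C: {B, C, L}.
N is not in that set, so it is not an ancestor of C.

No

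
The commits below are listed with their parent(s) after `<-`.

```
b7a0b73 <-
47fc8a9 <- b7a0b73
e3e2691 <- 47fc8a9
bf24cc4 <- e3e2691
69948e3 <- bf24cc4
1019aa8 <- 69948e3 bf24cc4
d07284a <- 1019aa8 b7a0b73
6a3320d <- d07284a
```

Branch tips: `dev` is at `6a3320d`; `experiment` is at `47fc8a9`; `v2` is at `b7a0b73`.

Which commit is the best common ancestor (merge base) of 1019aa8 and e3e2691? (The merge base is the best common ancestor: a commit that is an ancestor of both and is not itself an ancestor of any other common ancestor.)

e3e2691

Ancestors of 1019aa8: {1019aa8, 47fc8a9, 69948e3, b7a0b73, bf24cc4, e3e2691}.
Ancestors of e3e2691: {47fc8a9, b7a0b73, e3e2691}.
Common ancestors: {47fc8a9, b7a0b73, e3e2691}.
Among these, e3e2691 is not an ancestor of any other common ancestor — it is the merge base.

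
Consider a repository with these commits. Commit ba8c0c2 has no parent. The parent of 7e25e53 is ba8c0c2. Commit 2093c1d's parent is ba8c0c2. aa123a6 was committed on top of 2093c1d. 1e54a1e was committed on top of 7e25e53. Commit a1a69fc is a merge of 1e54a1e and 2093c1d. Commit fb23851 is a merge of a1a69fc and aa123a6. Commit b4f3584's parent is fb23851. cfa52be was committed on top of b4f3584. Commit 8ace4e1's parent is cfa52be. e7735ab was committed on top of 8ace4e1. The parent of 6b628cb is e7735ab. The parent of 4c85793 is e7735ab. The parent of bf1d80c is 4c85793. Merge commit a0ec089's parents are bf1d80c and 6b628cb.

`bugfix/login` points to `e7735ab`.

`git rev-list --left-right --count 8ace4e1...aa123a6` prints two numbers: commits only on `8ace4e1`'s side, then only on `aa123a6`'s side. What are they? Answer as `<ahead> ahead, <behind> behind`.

Reachable from 8ace4e1: {1e54a1e, 2093c1d, 7e25e53, 8ace4e1, a1a69fc, aa123a6, b4f3584, ba8c0c2, cfa52be, fb23851}.
Reachable from aa123a6: {2093c1d, aa123a6, ba8c0c2}.
Only in 8ace4e1's history (ahead): {1e54a1e, 7e25e53, 8ace4e1, a1a69fc, b4f3584, cfa52be, fb23851} — 7.
Only in aa123a6's history (behind): {} — 0.

7 ahead, 0 behind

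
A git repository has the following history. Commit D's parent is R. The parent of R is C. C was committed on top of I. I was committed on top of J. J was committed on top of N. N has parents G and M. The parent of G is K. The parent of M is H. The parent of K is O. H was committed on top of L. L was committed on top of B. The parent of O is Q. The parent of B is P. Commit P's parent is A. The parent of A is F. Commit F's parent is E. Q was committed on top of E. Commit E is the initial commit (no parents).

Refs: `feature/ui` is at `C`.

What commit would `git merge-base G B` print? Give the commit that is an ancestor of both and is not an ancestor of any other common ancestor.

E

Ancestors of G: {E, G, K, O, Q}.
Ancestors of B: {A, B, E, F, P}.
Common ancestors: {E}.
The only common ancestor is E, so it is the merge base.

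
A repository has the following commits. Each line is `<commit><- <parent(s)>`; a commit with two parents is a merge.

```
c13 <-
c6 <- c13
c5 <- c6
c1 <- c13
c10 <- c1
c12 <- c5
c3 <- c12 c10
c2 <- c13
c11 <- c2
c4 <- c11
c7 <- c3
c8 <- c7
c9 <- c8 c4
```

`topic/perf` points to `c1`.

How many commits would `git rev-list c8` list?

Walking parent pointers from c8: reachable set = {c1, c10, c12, c13, c3, c5, c6, c7, c8}.
That is 9 commits.

9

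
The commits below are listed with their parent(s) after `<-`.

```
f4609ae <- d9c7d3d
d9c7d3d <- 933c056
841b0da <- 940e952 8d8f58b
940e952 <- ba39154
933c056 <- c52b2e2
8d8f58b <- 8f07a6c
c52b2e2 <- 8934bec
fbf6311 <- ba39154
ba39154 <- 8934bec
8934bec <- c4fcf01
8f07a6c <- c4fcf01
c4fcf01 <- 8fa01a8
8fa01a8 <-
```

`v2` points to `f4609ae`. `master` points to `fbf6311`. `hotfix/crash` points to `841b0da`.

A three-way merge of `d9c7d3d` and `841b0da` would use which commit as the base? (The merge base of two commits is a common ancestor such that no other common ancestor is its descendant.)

8934bec

Ancestors of d9c7d3d: {8934bec, 8fa01a8, 933c056, c4fcf01, c52b2e2, d9c7d3d}.
Ancestors of 841b0da: {841b0da, 8934bec, 8d8f58b, 8f07a6c, 8fa01a8, 940e952, ba39154, c4fcf01}.
Common ancestors: {8934bec, 8fa01a8, c4fcf01}.
Among these, 8934bec is not an ancestor of any other common ancestor — it is the merge base.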